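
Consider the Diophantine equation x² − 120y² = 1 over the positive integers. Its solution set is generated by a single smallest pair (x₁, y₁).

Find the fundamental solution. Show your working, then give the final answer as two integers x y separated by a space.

[10; 1,20] for √120; ℓ=2 ⇒ convergent index 1
i=0: a=10 ⇒ p=10, q=1
i=1: a=1 ⇒ p=11, q=1
fundamental: x₁=11, y₁=1  (since 121 − 120·1 = 1)

11 1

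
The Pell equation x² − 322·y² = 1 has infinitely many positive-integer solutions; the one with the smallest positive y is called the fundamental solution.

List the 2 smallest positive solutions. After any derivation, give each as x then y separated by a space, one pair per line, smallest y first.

d=322: √d = [17; 1,16,1,34] (ℓ=4, even), read p_3/q_3
a_0=17:  p_0=17·1+0=17,  q_0=17·0+1=1
a_1=1:  p_1=1·17+1=18,  q_1=1·1+0=1
a_2=16:  p_2=16·18+17=305,  q_2=16·1+1=17
a_3=1:  p_3=1·305+18=323,  q_3=1·17+1=18
(x₁, y₁) = (323, 18);  323² − 322·18² = 1 ✓
(x_2, y_2) = (323·323 + 322·18·18, 323·18 + 18·323) = (208657, 11628)

323 18
208657 11628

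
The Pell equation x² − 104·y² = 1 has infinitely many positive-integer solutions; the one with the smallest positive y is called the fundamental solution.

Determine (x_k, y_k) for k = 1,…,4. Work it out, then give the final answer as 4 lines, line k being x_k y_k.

√104 → a₀=10, period (5,20); ℓ=2 even so k=1
k=0  a_k=10  p_k/q_k = 10/1
k=1  a_k=5  p_k/q_k = 51/5
(x₁, y₁) = (51, 5);  51² − 104·5² = 1 ✓
(51+5√104)^2 = 5201 + 510√104
(51+5√104)^3 = 530451 + 52015√104
(51+5√104)^4 = 54100801 + 5305020√104

51 5
5201 510
530451 52015
54100801 5305020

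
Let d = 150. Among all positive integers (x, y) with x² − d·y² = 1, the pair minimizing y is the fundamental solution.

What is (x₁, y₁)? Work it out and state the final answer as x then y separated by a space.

49 4

√150 → a₀=12, period (4,24); ℓ=2 even so k=1
step 0: (12, 1)  from 12·(1,0) + (0,1)
step 1: (49, 4)  from 4·(12,1) + (1,0)
(x₁, y₁) = (49, 4);  49² − 150·4² = 1 ✓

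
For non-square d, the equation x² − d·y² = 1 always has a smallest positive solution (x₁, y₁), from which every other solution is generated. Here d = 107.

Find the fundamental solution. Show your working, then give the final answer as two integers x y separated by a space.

962 93

√107 = [10; 2,1,9,1,2,20, …], period ℓ=6 (even) → k=5
step 0: (10, 1)  from 10·(1,0) + (0,1)
step 1: (21, 2)  from 2·(10,1) + (1,0)
step 2: (31, 3)  from 1·(21,2) + (10,1)
step 3: (300, 29)  from 9·(31,3) + (21,2)
step 4: (331, 32)  from 1·(300,29) + (31,3)
step 5: (962, 93)  from 2·(331,32) + (300,29)
(x₁, y₁) = (962, 93);  962² − 107·93² = 1 ✓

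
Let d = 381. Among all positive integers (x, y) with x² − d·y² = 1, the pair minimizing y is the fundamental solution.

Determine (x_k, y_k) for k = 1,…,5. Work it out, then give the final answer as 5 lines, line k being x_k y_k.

[19; 1,1,12,1,1,38] for √381; ℓ=6 ⇒ convergent index 5
k=0  a_k=19  p_k/q_k = 19/1
k=1  a_k=1  p_k/q_k = 20/1
k=2  a_k=1  p_k/q_k = 39/2
k=3  a_k=12  p_k/q_k = 488/25
k=4  a_k=1  p_k/q_k = 527/27
k=5  a_k=1  p_k/q_k = 1015/52
→ (1015, 52).  Check: 1015²=1030225, 381·52²=1030224, difference 1.
n=2: (1015,52)∘(1015,52) = (1015·1015+381·52·52, 1015·52+52·1015) = (2060449,105560)
n=3: (2060449,105560)∘(1015,52) = (1015·2060449+381·52·105560, 1015·105560+52·2060449) = (4182710455,214286748)
n=4: (4182710455,214286748)∘(1015,52) = (1015·4182710455+381·52·214286748, 1015·214286748+52·4182710455) = (8490900163201,435001992880)
n=5: (8490900163201,435001992880)∘(1015,52) = (1015·8490900163201+381·52·435001992880, 1015·435001992880+52·8490900163201) = (17236523148587575,883053831259652)

1015 52
2060449 105560
4182710455 214286748
8490900163201 435001992880
17236523148587575 883053831259652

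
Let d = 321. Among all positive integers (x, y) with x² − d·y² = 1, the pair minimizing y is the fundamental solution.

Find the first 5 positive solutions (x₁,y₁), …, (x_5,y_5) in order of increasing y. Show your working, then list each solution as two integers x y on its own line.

d=321: √d = [17; 1,10,1,34] (ℓ=4, even), read p_3/q_3
k=0  a_k=17  p_k/q_k = 17/1
k=1  a_k=1  p_k/q_k = 18/1
k=2  a_k=10  p_k/q_k = 197/11
k=3  a_k=1  p_k/q_k = 215/12
fundamental: x₁=215, y₁=12  (since 46225 − 321·144 = 1)
(215+12√321)^2 = 92449 + 5160√321
(215+12√321)^3 = 39752855 + 2218788√321
(215+12√321)^4 = 17093635201 + 954073680√321
(215+12√321)^5 = 7350223383575 + 410249463612√321

215 12
92449 5160
39752855 2218788
17093635201 954073680
7350223383575 410249463612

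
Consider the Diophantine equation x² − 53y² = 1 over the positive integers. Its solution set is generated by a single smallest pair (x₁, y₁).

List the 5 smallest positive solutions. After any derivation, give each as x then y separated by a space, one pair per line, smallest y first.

√53 → a₀=7, period (3,1,1,3,14); ℓ=5 odd so k=9
k=0  a_k=7  p_k/q_k = 7/1
k=1  a_k=3  p_k/q_k = 22/3
k=2  a_k=1  p_k/q_k = 29/4
…
k=6  a_k=3  p_k/q_k = 7979/1096
…
k=8  a_k=1  p_k/q_k = 18557/2549
k=9  a_k=3  p_k/q_k = 66249/9100
(x₁, y₁) = (66249, 9100);  66249² − 53·9100² = 1 ✓
k=2:  x_2 = 66249·66249+53·9100·9100 = 8777860001,  y_2 = 66249·9100+9100·66249 = 1205731800
k=3:  x_3 = 66249·8777860001+53·9100·1205731800 = 1163048894346249,  y_3 = 66249·1205731800+9100·8777860001 = 159757052027300
k=4:  x_4 = 66249·1163048894346249+53·9100·159757052027300 = 154101652394311440001,  y_4 = 66249·159757052027300+9100·1163048894346249 = 21167489878307463600
k=5:  x_5 = 66249·154101652394311440001+53·9100·21167489878307463600 = 20418160737778428282906249,  y_5 = 66249·21167489878307463600+9100·154101652394311440001 = 2804650073736225260045500

66249 9100
8777860001 1205731800
1163048894346249 159757052027300
154101652394311440001 21167489878307463600
20418160737778428282906249 2804650073736225260045500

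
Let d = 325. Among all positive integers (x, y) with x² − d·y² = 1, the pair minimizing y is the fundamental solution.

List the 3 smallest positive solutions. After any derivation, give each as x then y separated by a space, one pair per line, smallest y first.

649 36
842401 46728
1093435849 60652908

√325 → a₀=18, period (36); ℓ=1 odd so k=1
k=0  a_k=18  p_k/q_k = 18/1
k=1  a_k=36  p_k/q_k = 649/36
(x₁, y₁) = (649, 36);  649² − 325·36² = 1 ✓
n=2: (649,36)∘(649,36) = (649·649+325·36·36, 649·36+36·649) = (842401,46728)
n=3: (842401,46728)∘(649,36) = (649·842401+325·36·46728, 649·46728+36·842401) = (1093435849,60652908)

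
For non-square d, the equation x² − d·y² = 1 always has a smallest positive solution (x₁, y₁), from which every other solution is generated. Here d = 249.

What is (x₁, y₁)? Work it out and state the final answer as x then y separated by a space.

8553815 542076

√249 → a₀=15, period (1,3,1,1,5,…,3,1,30); ℓ=16 even so k=15
k=0  a_k=15  p_k/q_k = 15/1
k=1  a_k=1  p_k/q_k = 16/1
k=2  a_k=3  p_k/q_k = 63/4
…
k=4  a_k=1  p_k/q_k = 142/9
k=5  a_k=5  p_k/q_k = 789/50
k=6  a_k=1  p_k/q_k = 931/59
k=7  a_k=3  p_k/q_k = 3582/227
k=8  a_k=10  p_k/q_k = 36751/2329
k=9  a_k=3  p_k/q_k = 113835/7214
…
k=11  a_k=5  p_k/q_k = 866765/54929
k=12  a_k=1  p_k/q_k = 1017351/64472
…
k=14  a_k=3  p_k/q_k = 6669699/422675
k=15  a_k=1  p_k/q_k = 8553815/542076
(x₁, y₁) = (8553815, 542076);  8553815² − 249·542076² = 1 ✓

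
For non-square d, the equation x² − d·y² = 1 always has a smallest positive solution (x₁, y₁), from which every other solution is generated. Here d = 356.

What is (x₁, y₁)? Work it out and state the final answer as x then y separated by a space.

500001 26500

[18; 1,6,1,1,2,…,6,1,36] for √356; ℓ=14 ⇒ convergent index 13
i=0: a=18 ⇒ p=18, q=1
…
i=2: a=6 ⇒ p=132, q=7
…
i=5: a=2 ⇒ p=717, q=38
i=6: a=1 ⇒ p=1000, q=53
…
i=8: a=1 ⇒ p=9717, q=515
i=9: a=2 ⇒ p=28151, q=1492
i=10: a=1 ⇒ p=37868, q=2007
i=11: a=1 ⇒ p=66019, q=3499
i=12: a=6 ⇒ p=433982, q=23001
i=13: a=1 ⇒ p=500001, q=26500
fundamental: x₁=500001, y₁=26500  (since 250001000001 − 356·702250000 = 1)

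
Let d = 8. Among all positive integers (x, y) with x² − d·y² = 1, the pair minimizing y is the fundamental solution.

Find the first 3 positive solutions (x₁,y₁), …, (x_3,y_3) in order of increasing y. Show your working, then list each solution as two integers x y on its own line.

d=8: √d = [2; 1,4] (ℓ=2, even), read p_1/q_1
step 0: (2, 1)  from 2·(1,0) + (0,1)
step 1: (3, 1)  from 1·(2,1) + (1,0)
(x₁, y₁) = (3, 1);  3² − 8·1² = 1 ✓
k=2:  x_2 = 3·3+8·1·1 = 17,  y_2 = 3·1+1·3 = 6
k=3:  x_3 = 3·17+8·1·6 = 99,  y_3 = 3·6+1·17 = 35

3 1
17 6
99 35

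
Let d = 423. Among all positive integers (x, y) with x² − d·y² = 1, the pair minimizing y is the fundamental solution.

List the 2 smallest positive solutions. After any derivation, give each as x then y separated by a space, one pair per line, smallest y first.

4607 224
42448897 2063936

√423 → a₀=20, period (1,1,3,4,3,1,1,40); ℓ=8 even so k=7
k=0  a_k=20  p_k/q_k = 20/1
…
k=2  a_k=1  p_k/q_k = 41/2
k=3  a_k=3  p_k/q_k = 144/7
…
k=5  a_k=3  p_k/q_k = 1995/97
k=6  a_k=1  p_k/q_k = 2612/127
k=7  a_k=1  p_k/q_k = 4607/224
fundamental: x₁=4607, y₁=224  (since 21224449 − 423·50176 = 1)
k=2:  x_2 = 4607·4607+423·224·224 = 42448897,  y_2 = 4607·224+224·4607 = 2063936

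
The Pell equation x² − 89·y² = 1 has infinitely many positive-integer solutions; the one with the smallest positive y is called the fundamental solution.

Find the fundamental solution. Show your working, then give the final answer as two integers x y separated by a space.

500001 53000

[9; 2,3,3,2,18] for √89; ℓ=5 ⇒ convergent index 9
a_0=9:  p_0=9·1+0=9,  q_0=9·0+1=1
a_1=2:  p_1=2·9+1=19,  q_1=2·1+0=2
a_2=3:  p_2=3·19+9=66,  q_2=3·2+1=7
…
a_7=3:  p_7=3·18934+9217=66019,  q_7=3·2007+977=6998
a_8=3:  p_8=3·66019+18934=216991,  q_8=3·6998+2007=23001
a_9=2:  p_9=2·216991+66019=500001,  q_9=2·23001+6998=53000
fundamental: x₁=500001, y₁=53000  (since 250001000001 − 89·2809000000 = 1)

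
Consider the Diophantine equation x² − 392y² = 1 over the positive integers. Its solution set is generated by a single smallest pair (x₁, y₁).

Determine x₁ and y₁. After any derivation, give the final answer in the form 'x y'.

99 5

d=392: √d = [19; 1,3,1,38] (ℓ=4, even), read p_3/q_3
a_0=19:  p_0=19·1+0=19,  q_0=19·0+1=1
a_1=1:  p_1=1·19+1=20,  q_1=1·1+0=1
a_2=3:  p_2=3·20+19=79,  q_2=3·1+1=4
a_3=1:  p_3=1·79+20=99,  q_3=1·4+1=5
fundamental: x₁=99, y₁=5  (since 9801 − 392·25 = 1)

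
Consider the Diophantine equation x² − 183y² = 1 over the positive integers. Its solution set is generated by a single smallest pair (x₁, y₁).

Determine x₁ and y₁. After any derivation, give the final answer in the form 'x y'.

487 36

[13; 1,1,8,1,1,26] for √183; ℓ=6 ⇒ convergent index 5
i=0: a=13 ⇒ p=13, q=1
i=1: a=1 ⇒ p=14, q=1
…
i=3: a=8 ⇒ p=230, q=17
i=4: a=1 ⇒ p=257, q=19
i=5: a=1 ⇒ p=487, q=36
→ (487, 36).  Check: 487²=237169, 183·36²=237168, difference 1.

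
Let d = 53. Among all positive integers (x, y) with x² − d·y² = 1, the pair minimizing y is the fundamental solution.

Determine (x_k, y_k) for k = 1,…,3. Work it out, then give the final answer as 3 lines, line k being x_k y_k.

66249 9100
8777860001 1205731800
1163048894346249 159757052027300

√53 = [7; 3,1,1,3,14, …], period ℓ=5 (odd) → k=9
a_0=7:  p_0=7·1+0=7,  q_0=7·0+1=1
…
a_3=1:  p_3=1·29+22=51,  q_3=1·4+3=7
…
a_6=3:  p_6=3·2599+182=7979,  q_6=3·357+25=1096
a_7=1:  p_7=1·7979+2599=10578,  q_7=1·1096+357=1453
a_8=1:  p_8=1·10578+7979=18557,  q_8=1·1453+1096=2549
a_9=3:  p_9=3·18557+10578=66249,  q_9=3·2549+1453=9100
→ (66249, 9100).  Check: 66249²=4388930001, 53·9100²=4388930000, difference 1.
n=2: (66249,9100)∘(66249,9100) = (66249·66249+53·9100·9100, 66249·9100+9100·66249) = (8777860001,1205731800)
n=3: (8777860001,1205731800)∘(66249,9100) = (66249·8777860001+53·9100·1205731800, 66249·1205731800+9100·8777860001) = (1163048894346249,159757052027300)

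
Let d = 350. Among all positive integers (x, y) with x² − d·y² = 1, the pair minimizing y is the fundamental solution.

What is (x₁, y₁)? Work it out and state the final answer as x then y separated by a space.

d=350: √d = [18; 1,2,2,2,1,36] (ℓ=6, even), read p_5/q_5
a_0=18:  p_0=18·1+0=18,  q_0=18·0+1=1
…
a_3=2:  p_3=2·56+19=131,  q_3=2·3+1=7
a_4=2:  p_4=2·131+56=318,  q_4=2·7+3=17
a_5=1:  p_5=1·318+131=449,  q_5=1·17+7=24
fundamental: x₁=449, y₁=24  (since 201601 − 350·576 = 1)

449 24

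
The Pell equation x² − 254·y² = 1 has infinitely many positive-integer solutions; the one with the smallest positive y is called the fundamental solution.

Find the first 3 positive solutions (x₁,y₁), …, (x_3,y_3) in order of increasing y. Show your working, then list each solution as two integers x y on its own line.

√254 → a₀=15, period (1,14,1,30); ℓ=4 even so k=3
k=0  a_k=15  p_k/q_k = 15/1
…
k=2  a_k=14  p_k/q_k = 239/15
k=3  a_k=1  p_k/q_k = 255/16
fundamental: x₁=255, y₁=16  (since 65025 − 254·256 = 1)
n=2: (255,16)∘(255,16) = (255·255+254·16·16, 255·16+16·255) = (130049,8160)
n=3: (130049,8160)∘(255,16) = (255·130049+254·16·8160, 255·8160+16·130049) = (66324735,4161584)

255 16
130049 8160
66324735 4161584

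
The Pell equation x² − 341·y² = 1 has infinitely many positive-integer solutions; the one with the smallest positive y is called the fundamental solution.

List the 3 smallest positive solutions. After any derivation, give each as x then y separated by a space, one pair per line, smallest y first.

√341 = [18; 2,6,1,8,2,…,6,2,36, …], period ℓ=14 (even) → k=13
step 0: (18, 1)  from 18·(1,0) + (0,1)
…
step 5: (5189, 281)  from 2·(2456,133) + (277,15)
…
step 7: (20479, 1109)  from 2·(7645,414) + (5189,281)
…
step 12: (4953942, 268271)  from 6·(718667,38918) + (641940,34763)
step 13: (10626551, 575460)  from 2·(4953942,268271) + (718667,38918)
fundamental: x₁=10626551, y₁=575460  (since 112923586155601 − 341·331154211600 = 1)
(10626551+575460√341)^2 = 225847172311201 + 12230310076920√341
(10626551+575460√341)^3 = 4799952989541519968951 + 259932027556408030380√341

10626551 575460
225847172311201 12230310076920
4799952989541519968951 259932027556408030380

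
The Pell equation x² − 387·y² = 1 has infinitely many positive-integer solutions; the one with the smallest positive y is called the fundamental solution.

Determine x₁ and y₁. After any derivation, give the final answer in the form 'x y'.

√387 → a₀=19, period (1,2,19,2,1,38); ℓ=6 even so k=5
a_0=19:  p_0=19·1+0=19,  q_0=19·0+1=1
…
a_3=19:  p_3=19·59+20=1141,  q_3=19·3+1=58
a_4=2:  p_4=2·1141+59=2341,  q_4=2·58+3=119
a_5=1:  p_5=1·2341+1141=3482,  q_5=1·119+58=177
fundamental: x₁=3482, y₁=177  (since 12124324 − 387·31329 = 1)

3482 177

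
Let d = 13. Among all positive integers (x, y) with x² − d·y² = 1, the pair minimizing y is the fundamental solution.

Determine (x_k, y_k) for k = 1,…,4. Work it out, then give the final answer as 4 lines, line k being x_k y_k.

649 180
842401 233640
1093435849 303264540
1419278889601 393637139280

√13 → a₀=3, period (1,1,1,1,6); ℓ=5 odd so k=9
i=0: a=3 ⇒ p=3, q=1
i=1: a=1 ⇒ p=4, q=1
…
i=3: a=1 ⇒ p=11, q=3
…
i=6: a=1 ⇒ p=137, q=38
…
i=8: a=1 ⇒ p=393, q=109
i=9: a=1 ⇒ p=649, q=180
→ (649, 180).  Check: 649²=421201, 13·180²=421200, difference 1.
(649+180√13)^2 = 842401 + 233640√13
(649+180√13)^3 = 1093435849 + 303264540√13
(649+180√13)^4 = 1419278889601 + 393637139280√13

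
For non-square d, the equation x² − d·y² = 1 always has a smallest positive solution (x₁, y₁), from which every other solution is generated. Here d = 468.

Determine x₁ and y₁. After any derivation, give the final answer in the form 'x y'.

649 30

√468 = [21; 1,1,1,2,1,1,1,42, …], period ℓ=8 (even) → k=7
a_0=21:  p_0=21·1+0=21,  q_0=21·0+1=1
…
a_4=2:  p_4=2·65+43=173,  q_4=2·3+2=8
…
a_6=1:  p_6=1·238+173=411,  q_6=1·11+8=19
a_7=1:  p_7=1·411+238=649,  q_7=1·19+11=30
fundamental: x₁=649, y₁=30  (since 421201 − 468·900 = 1)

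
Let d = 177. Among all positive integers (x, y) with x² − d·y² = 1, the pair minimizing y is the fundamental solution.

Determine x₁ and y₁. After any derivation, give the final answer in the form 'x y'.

d=177: √d = [13; 3,3,2,8,2,3,3,26] (ℓ=8, even), read p_7/q_7
i=0: a=13 ⇒ p=13, q=1
…
i=3: a=2 ⇒ p=306, q=23
i=4: a=8 ⇒ p=2581, q=194
…
i=6: a=3 ⇒ p=18985, q=1427
i=7: a=3 ⇒ p=62423, q=4692
fundamental: x₁=62423, y₁=4692  (since 3896630929 − 177·22014864 = 1)

62423 4692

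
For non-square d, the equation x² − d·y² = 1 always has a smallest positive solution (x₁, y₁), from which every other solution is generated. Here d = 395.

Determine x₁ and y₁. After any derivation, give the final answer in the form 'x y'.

√395 → a₀=19, period (1,6,1,38); ℓ=4 even so k=3
step 0: (19, 1)  from 19·(1,0) + (0,1)
…
step 2: (139, 7)  from 6·(20,1) + (19,1)
step 3: (159, 8)  from 1·(139,7) + (20,1)
(x₁, y₁) = (159, 8);  159² − 395·8² = 1 ✓

159 8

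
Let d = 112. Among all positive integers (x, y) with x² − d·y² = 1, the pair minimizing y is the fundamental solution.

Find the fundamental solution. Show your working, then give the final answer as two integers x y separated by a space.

127 12

[10; 1,1,2,1,1,20] for √112; ℓ=6 ⇒ convergent index 5
i=0: a=10 ⇒ p=10, q=1
…
i=2: a=1 ⇒ p=21, q=2
i=3: a=2 ⇒ p=53, q=5
i=4: a=1 ⇒ p=74, q=7
i=5: a=1 ⇒ p=127, q=12
fundamental: x₁=127, y₁=12  (since 16129 − 112·144 = 1)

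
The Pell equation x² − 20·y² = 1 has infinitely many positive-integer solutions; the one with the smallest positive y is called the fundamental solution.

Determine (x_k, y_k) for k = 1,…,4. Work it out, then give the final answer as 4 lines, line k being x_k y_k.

9 2
161 36
2889 646
51841 11592

d=20: √d = [4; 2,8] (ℓ=2, even), read p_1/q_1
step 0: (4, 1)  from 4·(1,0) + (0,1)
step 1: (9, 2)  from 2·(4,1) + (1,0)
fundamental: x₁=9, y₁=2  (since 81 − 20·4 = 1)
(9+2√20)^2 = 161 + 36√20
(9+2√20)^3 = 2889 + 646√20
(9+2√20)^4 = 51841 + 11592√20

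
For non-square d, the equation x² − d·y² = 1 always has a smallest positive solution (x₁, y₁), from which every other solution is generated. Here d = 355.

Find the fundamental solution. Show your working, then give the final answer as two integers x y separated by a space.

954809 50676

√355 → a₀=18, period (1,5,3,3,1,6,1,3,3,5,1,36); ℓ=12 even so k=11
step 0: (18, 1)  from 18·(1,0) + (0,1)
step 1: (19, 1)  from 1·(18,1) + (1,0)
step 2: (113, 6)  from 5·(19,1) + (18,1)
…
step 5: (1545, 82)  from 1·(1187,63) + (358,19)
…
step 8: (46463, 2466)  from 3·(12002,637) + (10457,555)
step 9: (151391, 8035)  from 3·(46463,2466) + (12002,637)
step 10: (803418, 42641)  from 5·(151391,8035) + (46463,2466)
step 11: (954809, 50676)  from 1·(803418,42641) + (151391,8035)
→ (954809, 50676).  Check: 954809²=911660226481, 355·50676²=911660226480, difference 1.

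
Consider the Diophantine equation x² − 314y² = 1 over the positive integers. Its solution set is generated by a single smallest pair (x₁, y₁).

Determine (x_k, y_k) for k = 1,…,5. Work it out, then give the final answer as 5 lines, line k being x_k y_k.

d=314: √d = [17; 1,2,1,1,2,1,34] (ℓ=7, odd), read p_13/q_13
i=0: a=17 ⇒ p=17, q=1
…
i=3: a=1 ⇒ p=71, q=4
i=4: a=1 ⇒ p=124, q=7
…
i=7: a=34 ⇒ p=15381, q=868
i=8: a=1 ⇒ p=15824, q=893
i=9: a=2 ⇒ p=47029, q=2654
…
i=11: a=1 ⇒ p=109882, q=6201
i=12: a=2 ⇒ p=282617, q=15949
i=13: a=1 ⇒ p=392499, q=22150
→ (392499, 22150).  Check: 392499²=154055465001, 314·22150²=154055465000, difference 1.
(392499+22150√314)^2 = 308110930001 + 17387705700√314
(392499+22150√314)^3 = 241866463828532499 + 13649314199066450√314
(392499+22150√314)^4 = 189864690372162243720001 + 10714684347621377411400√314
(392499+22150√314)^5 = 149043402212524750531884812499 + 8411005783500436710995110750√314

392499 22150
308110930001 17387705700
241866463828532499 13649314199066450
189864690372162243720001 10714684347621377411400
149043402212524750531884812499 8411005783500436710995110750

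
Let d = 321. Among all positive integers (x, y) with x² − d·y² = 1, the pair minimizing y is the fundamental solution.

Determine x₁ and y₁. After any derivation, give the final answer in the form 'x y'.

d=321: √d = [17; 1,10,1,34] (ℓ=4, even), read p_3/q_3
k=0  a_k=17  p_k/q_k = 17/1
…
k=2  a_k=10  p_k/q_k = 197/11
k=3  a_k=1  p_k/q_k = 215/12
(x₁, y₁) = (215, 12);  215² − 321·12² = 1 ✓

215 12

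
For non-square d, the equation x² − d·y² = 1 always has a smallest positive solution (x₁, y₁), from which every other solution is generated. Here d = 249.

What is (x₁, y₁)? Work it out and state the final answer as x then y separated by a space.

8553815 542076

√249 → a₀=15, period (1,3,1,1,5,…,3,1,30); ℓ=16 even so k=15
k=0  a_k=15  p_k/q_k = 15/1
k=1  a_k=1  p_k/q_k = 16/1
k=2  a_k=3  p_k/q_k = 63/4
k=3  a_k=1  p_k/q_k = 79/5
k=4  a_k=1  p_k/q_k = 142/9
…
k=8  a_k=10  p_k/q_k = 36751/2329
k=9  a_k=3  p_k/q_k = 113835/7214
k=10  a_k=1  p_k/q_k = 150586/9543
k=11  a_k=5  p_k/q_k = 866765/54929
k=12  a_k=1  p_k/q_k = 1017351/64472
k=13  a_k=1  p_k/q_k = 1884116/119401
k=14  a_k=3  p_k/q_k = 6669699/422675
k=15  a_k=1  p_k/q_k = 8553815/542076
(x₁, y₁) = (8553815, 542076);  8553815² − 249·542076² = 1 ✓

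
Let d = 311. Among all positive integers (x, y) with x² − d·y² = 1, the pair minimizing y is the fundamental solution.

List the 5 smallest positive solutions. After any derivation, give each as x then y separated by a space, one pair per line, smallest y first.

16883880 957397
570130807708799 32329152120720
19252040283316857636360 1091683049815963029803
650098275797375082487964044801 36863691222253451430108430560
21952362553539551163393489436611779400 1244804277907160115380508441163715797

d=311: √d = [17; 1,1,1,2,1,…,1,1,34] (ℓ=16, even), read p_15/q_15
i=0: a=17 ⇒ p=17, q=1
…
i=2: a=1 ⇒ p=35, q=2
…
i=5: a=1 ⇒ p=194, q=11
i=6: a=6 ⇒ p=1305, q=74
…
i=8: a=17 ⇒ p=71158, q=4035
i=9: a=3 ⇒ p=217583, q=12338
…
i=14: a=1 ⇒ p=10724507, q=608131
i=15: a=1 ⇒ p=16883880, q=957397
(x₁, y₁) = (16883880, 957397);  16883880² − 311·957397² = 1 ✓
(x_2, y_2) = (16883880·16883880 + 311·957397·957397, 16883880·957397 + 957397·16883880) = (570130807708799, 32329152120720)
(x_3, y_3) = (16883880·570130807708799 + 311·957397·32329152120720, 16883880·32329152120720 + 957397·570130807708799) = (19252040283316857636360, 1091683049815963029803)
(x_4, y_4) = (16883880·19252040283316857636360 + 311·957397·1091683049815963029803, 16883880·1091683049815963029803 + 957397·19252040283316857636360) = (650098275797375082487964044801, 36863691222253451430108430560)
(x_5, y_5) = (16883880·650098275797375082487964044801 + 311·957397·36863691222253451430108430560, 16883880·36863691222253451430108430560 + 957397·650098275797375082487964044801) = (21952362553539551163393489436611779400, 1244804277907160115380508441163715797)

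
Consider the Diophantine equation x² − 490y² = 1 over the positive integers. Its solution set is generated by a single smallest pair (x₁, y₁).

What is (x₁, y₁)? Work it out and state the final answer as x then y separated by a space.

√490 = [22; 7,2,1,4,4,4,1,2,7,44, …], period ℓ=10 (even) → k=9
i=0: a=22 ⇒ p=22, q=1
…
i=2: a=2 ⇒ p=332, q=15
…
i=4: a=4 ⇒ p=2280, q=103
…
i=8: a=2 ⇒ p=141338, q=6385
i=9: a=7 ⇒ p=1039681, q=46968
→ (1039681, 46968).  Check: 1039681²=1080936581761, 490·46968²=1080936581760, difference 1.

1039681 46968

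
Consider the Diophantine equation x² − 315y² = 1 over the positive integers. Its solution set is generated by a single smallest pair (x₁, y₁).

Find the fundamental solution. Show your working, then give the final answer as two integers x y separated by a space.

√315 → a₀=17, period (1,2,1,34); ℓ=4 even so k=3
a_0=17:  p_0=17·1+0=17,  q_0=17·0+1=1
a_1=1:  p_1=1·17+1=18,  q_1=1·1+0=1
a_2=2:  p_2=2·18+17=53,  q_2=2·1+1=3
a_3=1:  p_3=1·53+18=71,  q_3=1·3+1=4
(x₁, y₁) = (71, 4);  71² − 315·4² = 1 ✓

71 4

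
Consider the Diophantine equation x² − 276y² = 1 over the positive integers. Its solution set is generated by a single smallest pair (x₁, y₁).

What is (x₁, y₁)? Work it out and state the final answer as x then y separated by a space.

d=276: √d = [16; 1,1,1,1,2,2,2,1,1,1,1,32] (ℓ=12, even), read p_11/q_11
k=0  a_k=16  p_k/q_k = 16/1
…
k=4  a_k=1  p_k/q_k = 83/5
…
k=6  a_k=2  p_k/q_k = 515/31
…
k=8  a_k=1  p_k/q_k = 1761/106
k=9  a_k=1  p_k/q_k = 3007/181
k=10  a_k=1  p_k/q_k = 4768/287
k=11  a_k=1  p_k/q_k = 7775/468
fundamental: x₁=7775, y₁=468  (since 60450625 − 276·219024 = 1)

7775 468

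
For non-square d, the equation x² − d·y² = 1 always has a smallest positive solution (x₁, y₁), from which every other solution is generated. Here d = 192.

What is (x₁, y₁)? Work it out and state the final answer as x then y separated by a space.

97 7

√192 → a₀=13, period (1,5,1,26); ℓ=4 even so k=3
k=0  a_k=13  p_k/q_k = 13/1
k=1  a_k=1  p_k/q_k = 14/1
k=2  a_k=5  p_k/q_k = 83/6
k=3  a_k=1  p_k/q_k = 97/7
fundamental: x₁=97, y₁=7  (since 9409 − 192·49 = 1)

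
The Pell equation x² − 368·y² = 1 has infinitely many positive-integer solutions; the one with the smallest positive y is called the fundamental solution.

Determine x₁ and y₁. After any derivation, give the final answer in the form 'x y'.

[19; 5,2,5,38] for √368; ℓ=4 ⇒ convergent index 3
i=0: a=19 ⇒ p=19, q=1
…
i=2: a=2 ⇒ p=211, q=11
i=3: a=5 ⇒ p=1151, q=60
fundamental: x₁=1151, y₁=60  (since 1324801 − 368·3600 = 1)

1151 60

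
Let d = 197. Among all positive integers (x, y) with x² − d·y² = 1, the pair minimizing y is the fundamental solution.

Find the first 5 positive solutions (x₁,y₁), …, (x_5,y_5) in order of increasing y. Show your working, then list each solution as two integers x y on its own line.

[14; 28] for √197; ℓ=1 ⇒ convergent index 1
k=0  a_k=14  p_k/q_k = 14/1
k=1  a_k=28  p_k/q_k = 393/28
(x₁, y₁) = (393, 28);  393² − 197·28² = 1 ✓
(393+28√197)^2 = 308897 + 22008√197
(393+28√197)^3 = 242792649 + 17298260√197
(393+28√197)^4 = 190834713217 + 13596410352√197
(393+28√197)^5 = 149995841795913 + 10686761238412√197

393 28
308897 22008
242792649 17298260
190834713217 13596410352
149995841795913 10686761238412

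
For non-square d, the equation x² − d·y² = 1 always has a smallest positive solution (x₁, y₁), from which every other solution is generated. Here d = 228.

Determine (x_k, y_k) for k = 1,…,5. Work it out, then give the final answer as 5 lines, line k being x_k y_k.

151 10
45601 3020
13771351 912030
4158902401 275430040
1255974753751 83178960050

√228 = [15; 10,30, …], period ℓ=2 (even) → k=1
i=0: a=15 ⇒ p=15, q=1
i=1: a=10 ⇒ p=151, q=10
→ (151, 10).  Check: 151²=22801, 228·10²=22800, difference 1.
(x_2, y_2) = (151·151 + 228·10·10, 151·10 + 10·151) = (45601, 3020)
(x_3, y_3) = (151·45601 + 228·10·3020, 151·3020 + 10·45601) = (13771351, 912030)
(x_4, y_4) = (151·13771351 + 228·10·912030, 151·912030 + 10·13771351) = (4158902401, 275430040)
(x_5, y_5) = (151·4158902401 + 228·10·275430040, 151·275430040 + 10·4158902401) = (1255974753751, 83178960050)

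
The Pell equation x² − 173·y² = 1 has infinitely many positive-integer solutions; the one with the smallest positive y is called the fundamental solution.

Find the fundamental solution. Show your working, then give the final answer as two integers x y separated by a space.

√173 → a₀=13, period (6,1,1,6,26); ℓ=5 odd so k=9
k=0  a_k=13  p_k/q_k = 13/1
…
k=2  a_k=1  p_k/q_k = 92/7
…
k=4  a_k=6  p_k/q_k = 1118/85
…
k=7  a_k=1  p_k/q_k = 205791/15646
k=8  a_k=1  p_k/q_k = 382343/29069
k=9  a_k=6  p_k/q_k = 2499849/190060
(x₁, y₁) = (2499849, 190060);  2499849² − 173·190060² = 1 ✓

2499849 190060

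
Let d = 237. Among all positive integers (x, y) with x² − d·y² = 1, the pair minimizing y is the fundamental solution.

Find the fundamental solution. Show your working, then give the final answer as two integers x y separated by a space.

228151 14820

[15; 2,1,1,7,10,7,1,1,2,30] for √237; ℓ=10 ⇒ convergent index 9
step 0: (15, 1)  from 15·(1,0) + (0,1)
step 1: (31, 2)  from 2·(15,1) + (1,0)
step 2: (46, 3)  from 1·(31,2) + (15,1)
…
step 4: (585, 38)  from 7·(77,5) + (46,3)
step 5: (5927, 385)  from 10·(585,38) + (77,5)
step 6: (42074, 2733)  from 7·(5927,385) + (585,38)
step 7: (48001, 3118)  from 1·(42074,2733) + (5927,385)
step 8: (90075, 5851)  from 1·(48001,3118) + (42074,2733)
step 9: (228151, 14820)  from 2·(90075,5851) + (48001,3118)
→ (228151, 14820).  Check: 228151²=52052878801, 237·14820²=52052878800, difference 1.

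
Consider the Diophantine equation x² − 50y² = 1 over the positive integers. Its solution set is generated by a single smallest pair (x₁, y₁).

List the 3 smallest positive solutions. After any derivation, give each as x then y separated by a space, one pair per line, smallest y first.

[7; 14] for √50; ℓ=1 ⇒ convergent index 1
step 0: (7, 1)  from 7·(1,0) + (0,1)
step 1: (99, 14)  from 14·(7,1) + (1,0)
→ (99, 14).  Check: 99²=9801, 50·14²=9800, difference 1.
n=2: (99,14)∘(99,14) = (99·99+50·14·14, 99·14+14·99) = (19601,2772)
n=3: (19601,2772)∘(99,14) = (99·19601+50·14·2772, 99·2772+14·19601) = (3880899,548842)

99 14
19601 2772
3880899 548842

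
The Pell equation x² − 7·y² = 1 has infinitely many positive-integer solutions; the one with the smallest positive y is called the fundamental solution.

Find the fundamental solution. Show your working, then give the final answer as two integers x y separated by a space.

√7 → a₀=2, period (1,1,1,4); ℓ=4 even so k=3
a_0=2:  p_0=2·1+0=2,  q_0=2·0+1=1
a_1=1:  p_1=1·2+1=3,  q_1=1·1+0=1
a_2=1:  p_2=1·3+2=5,  q_2=1·1+1=2
a_3=1:  p_3=1·5+3=8,  q_3=1·2+1=3
fundamental: x₁=8, y₁=3  (since 64 − 7·9 = 1)

8 3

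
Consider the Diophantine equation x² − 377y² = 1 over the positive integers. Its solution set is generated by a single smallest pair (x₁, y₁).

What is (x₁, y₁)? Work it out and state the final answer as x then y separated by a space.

233 12

√377 = [19; 2,2,2,38, …], period ℓ=4 (even) → k=3
step 0: (19, 1)  from 19·(1,0) + (0,1)
…
step 2: (97, 5)  from 2·(39,2) + (19,1)
step 3: (233, 12)  from 2·(97,5) + (39,2)
(x₁, y₁) = (233, 12);  233² − 377·12² = 1 ✓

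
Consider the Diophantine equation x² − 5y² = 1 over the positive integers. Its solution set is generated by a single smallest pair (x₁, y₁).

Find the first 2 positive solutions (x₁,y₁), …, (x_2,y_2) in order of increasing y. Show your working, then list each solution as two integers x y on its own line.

√5 = [2; 4, …], period ℓ=1 (odd) → k=1
step 0: (2, 1)  from 2·(1,0) + (0,1)
step 1: (9, 4)  from 4·(2,1) + (1,0)
→ (9, 4).  Check: 9²=81, 5·4²=80, difference 1.
k=2:  x_2 = 9·9+5·4·4 = 161,  y_2 = 9·4+4·9 = 72

9 4
161 72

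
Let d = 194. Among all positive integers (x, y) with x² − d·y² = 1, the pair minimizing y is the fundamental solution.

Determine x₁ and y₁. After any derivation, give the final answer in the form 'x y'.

√194 → a₀=13, period (1,12,1,26); ℓ=4 even so k=3
step 0: (13, 1)  from 13·(1,0) + (0,1)
…
step 2: (181, 13)  from 12·(14,1) + (13,1)
step 3: (195, 14)  from 1·(181,13) + (14,1)
fundamental: x₁=195, y₁=14  (since 38025 − 194·196 = 1)

195 14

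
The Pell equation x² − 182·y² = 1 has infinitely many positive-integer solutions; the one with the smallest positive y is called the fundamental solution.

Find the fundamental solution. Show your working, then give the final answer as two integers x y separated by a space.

d=182: √d = [13; 2,26] (ℓ=2, even), read p_1/q_1
k=0  a_k=13  p_k/q_k = 13/1
k=1  a_k=2  p_k/q_k = 27/2
→ (27, 2).  Check: 27²=729, 182·2²=728, difference 1.

27 2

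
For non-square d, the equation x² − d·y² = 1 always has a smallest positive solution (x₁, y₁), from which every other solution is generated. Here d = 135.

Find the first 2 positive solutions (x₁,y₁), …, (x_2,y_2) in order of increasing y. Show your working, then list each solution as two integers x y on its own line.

√135 → a₀=11, period (1,1,1,1,1,1,1,22); ℓ=8 even so k=7
i=0: a=11 ⇒ p=11, q=1
i=1: a=1 ⇒ p=12, q=1
…
i=3: a=1 ⇒ p=35, q=3
i=4: a=1 ⇒ p=58, q=5
i=5: a=1 ⇒ p=93, q=8
i=6: a=1 ⇒ p=151, q=13
i=7: a=1 ⇒ p=244, q=21
→ (244, 21).  Check: 244²=59536, 135·21²=59535, difference 1.
n=2: (244,21)∘(244,21) = (244·244+135·21·21, 244·21+21·244) = (119071,10248)

244 21
119071 10248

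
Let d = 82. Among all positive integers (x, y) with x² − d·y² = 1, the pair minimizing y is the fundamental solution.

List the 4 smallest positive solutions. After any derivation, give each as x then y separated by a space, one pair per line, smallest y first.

163 18
53137 5868
17322499 1912950
5647081537 623615832

√82 = [9; 18, …], period ℓ=1 (odd) → k=1
k=0  a_k=9  p_k/q_k = 9/1
k=1  a_k=18  p_k/q_k = 163/18
fundamental: x₁=163, y₁=18  (since 26569 − 82·324 = 1)
k=2:  x_2 = 163·163+82·18·18 = 53137,  y_2 = 163·18+18·163 = 5868
k=3:  x_3 = 163·53137+82·18·5868 = 17322499,  y_3 = 163·5868+18·53137 = 1912950
k=4:  x_4 = 163·17322499+82·18·1912950 = 5647081537,  y_4 = 163·1912950+18·17322499 = 623615832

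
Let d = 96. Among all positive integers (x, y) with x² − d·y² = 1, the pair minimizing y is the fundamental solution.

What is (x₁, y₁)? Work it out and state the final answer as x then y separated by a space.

√96 → a₀=9, period (1,3,1,18); ℓ=4 even so k=3
i=0: a=9 ⇒ p=9, q=1
…
i=2: a=3 ⇒ p=39, q=4
i=3: a=1 ⇒ p=49, q=5
(x₁, y₁) = (49, 5);  49² − 96·5² = 1 ✓

49 5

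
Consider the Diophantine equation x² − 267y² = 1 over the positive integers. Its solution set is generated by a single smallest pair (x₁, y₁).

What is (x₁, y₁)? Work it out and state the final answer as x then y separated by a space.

[16; 2,1,15,1,2,32] for √267; ℓ=6 ⇒ convergent index 5
i=0: a=16 ⇒ p=16, q=1
…
i=4: a=1 ⇒ p=817, q=50
i=5: a=2 ⇒ p=2402, q=147
fundamental: x₁=2402, y₁=147  (since 5769604 − 267·21609 = 1)

2402 147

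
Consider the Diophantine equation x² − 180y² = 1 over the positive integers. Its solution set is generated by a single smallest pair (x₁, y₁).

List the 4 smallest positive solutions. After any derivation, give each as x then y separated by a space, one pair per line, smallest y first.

[13; 2,2,2,26] for √180; ℓ=4 ⇒ convergent index 3
step 0: (13, 1)  from 13·(1,0) + (0,1)
…
step 2: (67, 5)  from 2·(27,2) + (13,1)
step 3: (161, 12)  from 2·(67,5) + (27,2)
→ (161, 12).  Check: 161²=25921, 180·12²=25920, difference 1.
k=2:  x_2 = 161·161+180·12·12 = 51841,  y_2 = 161·12+12·161 = 3864
k=3:  x_3 = 161·51841+180·12·3864 = 16692641,  y_3 = 161·3864+12·51841 = 1244196
k=4:  x_4 = 161·16692641+180·12·1244196 = 5374978561,  y_4 = 161·1244196+12·16692641 = 400627248

161 12
51841 3864
16692641 1244196
5374978561 400627248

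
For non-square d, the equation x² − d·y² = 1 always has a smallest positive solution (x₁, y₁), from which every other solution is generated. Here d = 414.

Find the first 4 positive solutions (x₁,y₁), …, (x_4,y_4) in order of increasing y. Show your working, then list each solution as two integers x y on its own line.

√414 = [20; 2,1,7,2,7,1,2,40, …], period ℓ=8 (even) → k=7
step 0: (20, 1)  from 20·(1,0) + (0,1)
…
step 5: (7447, 366)  from 7·(997,49) + (468,23)
step 6: (8444, 415)  from 1·(7447,366) + (997,49)
step 7: (24335, 1196)  from 2·(8444,415) + (7447,366)
→ (24335, 1196).  Check: 24335²=592192225, 414·1196²=592192224, difference 1.
k=2:  x_2 = 24335·24335+414·1196·1196 = 1184384449,  y_2 = 24335·1196+1196·24335 = 58209320
k=3:  x_3 = 24335·1184384449+414·1196·58209320 = 57643991108495,  y_3 = 24335·58209320+1196·1184384449 = 2833047603204
k=4:  x_4 = 24335·57643991108495+414·1196·2833047603204 = 2805533046066067201,  y_4 = 24335·2833047603204+1196·57643991108495 = 137884426789729360

24335 1196
1184384449 58209320
57643991108495 2833047603204
2805533046066067201 137884426789729360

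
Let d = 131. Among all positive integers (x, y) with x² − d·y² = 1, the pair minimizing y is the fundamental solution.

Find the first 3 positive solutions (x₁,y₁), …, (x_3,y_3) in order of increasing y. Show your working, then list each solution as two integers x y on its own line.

10610 927
225144199 19670940
4777559892170 417417345873

[11; 2,4,11,4,2,22] for √131; ℓ=6 ⇒ convergent index 5
k=0  a_k=11  p_k/q_k = 11/1
…
k=2  a_k=4  p_k/q_k = 103/9
k=3  a_k=11  p_k/q_k = 1156/101
k=4  a_k=4  p_k/q_k = 4727/413
k=5  a_k=2  p_k/q_k = 10610/927
→ (10610, 927).  Check: 10610²=112572100, 131·927²=112572099, difference 1.
(10610+927√131)^2 = 225144199 + 19670940√131
(10610+927√131)^3 = 4777559892170 + 417417345873√131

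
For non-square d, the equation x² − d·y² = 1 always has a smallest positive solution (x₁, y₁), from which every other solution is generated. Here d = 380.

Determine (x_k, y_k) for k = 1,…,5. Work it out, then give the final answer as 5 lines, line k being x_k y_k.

39 2
3041 156
237159 12166
18495361 948792
1442400999 73993610

[19; 2,38] for √380; ℓ=2 ⇒ convergent index 1
k=0  a_k=19  p_k/q_k = 19/1
k=1  a_k=2  p_k/q_k = 39/2
fundamental: x₁=39, y₁=2  (since 1521 − 380·4 = 1)
n=2: (39,2)∘(39,2) = (39·39+380·2·2, 39·2+2·39) = (3041,156)
n=3: (3041,156)∘(39,2) = (39·3041+380·2·156, 39·156+2·3041) = (237159,12166)
n=4: (237159,12166)∘(39,2) = (39·237159+380·2·12166, 39·12166+2·237159) = (18495361,948792)
n=5: (18495361,948792)∘(39,2) = (39·18495361+380·2·948792, 39·948792+2·18495361) = (1442400999,73993610)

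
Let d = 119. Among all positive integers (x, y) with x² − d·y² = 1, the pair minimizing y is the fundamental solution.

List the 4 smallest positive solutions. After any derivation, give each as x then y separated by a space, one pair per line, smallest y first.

120 11
28799 2640
6911640 633589
1658764801 152058720

√119 → a₀=10, period (1,9,1,20); ℓ=4 even so k=3
i=0: a=10 ⇒ p=10, q=1
i=1: a=1 ⇒ p=11, q=1
i=2: a=9 ⇒ p=109, q=10
i=3: a=1 ⇒ p=120, q=11
→ (120, 11).  Check: 120²=14400, 119·11²=14399, difference 1.
(120+11√119)^2 = 28799 + 2640√119
(120+11√119)^3 = 6911640 + 633589√119
(120+11√119)^4 = 1658764801 + 152058720√119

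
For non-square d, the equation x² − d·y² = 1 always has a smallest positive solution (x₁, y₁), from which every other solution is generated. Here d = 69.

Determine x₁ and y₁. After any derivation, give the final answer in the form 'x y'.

[8; 3,3,1,4,1,3,3,16] for √69; ℓ=8 ⇒ convergent index 7
i=0: a=8 ⇒ p=8, q=1
…
i=3: a=1 ⇒ p=108, q=13
…
i=5: a=1 ⇒ p=623, q=75
i=6: a=3 ⇒ p=2384, q=287
i=7: a=3 ⇒ p=7775, q=936
fundamental: x₁=7775, y₁=936  (since 60450625 − 69·876096 = 1)

7775 936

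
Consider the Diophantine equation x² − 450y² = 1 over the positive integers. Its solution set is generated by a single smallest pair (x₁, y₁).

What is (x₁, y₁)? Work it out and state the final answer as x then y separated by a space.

√450 = [21; 4,1,2,4,2,1,4,42, …], period ℓ=8 (even) → k=7
i=0: a=21 ⇒ p=21, q=1
i=1: a=4 ⇒ p=85, q=4
…
i=3: a=2 ⇒ p=297, q=14
…
i=6: a=1 ⇒ p=4179, q=197
i=7: a=4 ⇒ p=19601, q=924
fundamental: x₁=19601, y₁=924  (since 384199201 − 450·853776 = 1)

19601 924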